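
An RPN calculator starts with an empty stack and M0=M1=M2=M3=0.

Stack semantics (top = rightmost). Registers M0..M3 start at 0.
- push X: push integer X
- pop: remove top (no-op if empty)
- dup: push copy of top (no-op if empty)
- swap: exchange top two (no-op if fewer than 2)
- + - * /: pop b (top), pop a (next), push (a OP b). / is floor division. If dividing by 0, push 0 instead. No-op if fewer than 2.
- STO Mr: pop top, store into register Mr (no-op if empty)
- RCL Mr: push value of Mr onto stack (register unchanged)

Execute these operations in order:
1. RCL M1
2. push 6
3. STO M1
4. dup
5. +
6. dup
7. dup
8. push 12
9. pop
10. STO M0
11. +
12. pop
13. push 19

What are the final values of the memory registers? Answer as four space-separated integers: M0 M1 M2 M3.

Answer: 0 6 0 0

Derivation:
After op 1 (RCL M1): stack=[0] mem=[0,0,0,0]
After op 2 (push 6): stack=[0,6] mem=[0,0,0,0]
After op 3 (STO M1): stack=[0] mem=[0,6,0,0]
After op 4 (dup): stack=[0,0] mem=[0,6,0,0]
After op 5 (+): stack=[0] mem=[0,6,0,0]
After op 6 (dup): stack=[0,0] mem=[0,6,0,0]
After op 7 (dup): stack=[0,0,0] mem=[0,6,0,0]
After op 8 (push 12): stack=[0,0,0,12] mem=[0,6,0,0]
After op 9 (pop): stack=[0,0,0] mem=[0,6,0,0]
After op 10 (STO M0): stack=[0,0] mem=[0,6,0,0]
After op 11 (+): stack=[0] mem=[0,6,0,0]
After op 12 (pop): stack=[empty] mem=[0,6,0,0]
After op 13 (push 19): stack=[19] mem=[0,6,0,0]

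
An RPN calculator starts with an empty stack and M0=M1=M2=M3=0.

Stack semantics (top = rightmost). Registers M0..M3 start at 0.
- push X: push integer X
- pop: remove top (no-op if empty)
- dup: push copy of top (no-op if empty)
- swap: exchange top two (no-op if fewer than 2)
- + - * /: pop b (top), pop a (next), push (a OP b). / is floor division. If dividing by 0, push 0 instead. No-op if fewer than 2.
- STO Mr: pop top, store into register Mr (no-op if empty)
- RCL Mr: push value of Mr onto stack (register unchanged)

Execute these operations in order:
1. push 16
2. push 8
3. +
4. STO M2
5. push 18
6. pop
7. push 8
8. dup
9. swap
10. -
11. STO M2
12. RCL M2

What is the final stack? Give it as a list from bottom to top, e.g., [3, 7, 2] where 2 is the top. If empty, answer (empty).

Answer: [0]

Derivation:
After op 1 (push 16): stack=[16] mem=[0,0,0,0]
After op 2 (push 8): stack=[16,8] mem=[0,0,0,0]
After op 3 (+): stack=[24] mem=[0,0,0,0]
After op 4 (STO M2): stack=[empty] mem=[0,0,24,0]
After op 5 (push 18): stack=[18] mem=[0,0,24,0]
After op 6 (pop): stack=[empty] mem=[0,0,24,0]
After op 7 (push 8): stack=[8] mem=[0,0,24,0]
After op 8 (dup): stack=[8,8] mem=[0,0,24,0]
After op 9 (swap): stack=[8,8] mem=[0,0,24,0]
After op 10 (-): stack=[0] mem=[0,0,24,0]
After op 11 (STO M2): stack=[empty] mem=[0,0,0,0]
After op 12 (RCL M2): stack=[0] mem=[0,0,0,0]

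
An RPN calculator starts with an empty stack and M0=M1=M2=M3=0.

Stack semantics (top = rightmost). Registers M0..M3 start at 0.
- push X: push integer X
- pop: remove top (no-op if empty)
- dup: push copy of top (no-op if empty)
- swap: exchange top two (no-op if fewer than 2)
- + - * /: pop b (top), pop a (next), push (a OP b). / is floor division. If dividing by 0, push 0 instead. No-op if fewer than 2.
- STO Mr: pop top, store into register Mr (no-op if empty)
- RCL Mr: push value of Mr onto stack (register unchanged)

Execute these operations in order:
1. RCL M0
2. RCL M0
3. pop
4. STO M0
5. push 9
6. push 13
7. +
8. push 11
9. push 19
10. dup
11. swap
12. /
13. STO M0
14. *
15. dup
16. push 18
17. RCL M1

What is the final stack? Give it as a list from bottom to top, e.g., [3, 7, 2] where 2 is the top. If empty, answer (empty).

After op 1 (RCL M0): stack=[0] mem=[0,0,0,0]
After op 2 (RCL M0): stack=[0,0] mem=[0,0,0,0]
After op 3 (pop): stack=[0] mem=[0,0,0,0]
After op 4 (STO M0): stack=[empty] mem=[0,0,0,0]
After op 5 (push 9): stack=[9] mem=[0,0,0,0]
After op 6 (push 13): stack=[9,13] mem=[0,0,0,0]
After op 7 (+): stack=[22] mem=[0,0,0,0]
After op 8 (push 11): stack=[22,11] mem=[0,0,0,0]
After op 9 (push 19): stack=[22,11,19] mem=[0,0,0,0]
After op 10 (dup): stack=[22,11,19,19] mem=[0,0,0,0]
After op 11 (swap): stack=[22,11,19,19] mem=[0,0,0,0]
After op 12 (/): stack=[22,11,1] mem=[0,0,0,0]
After op 13 (STO M0): stack=[22,11] mem=[1,0,0,0]
After op 14 (*): stack=[242] mem=[1,0,0,0]
After op 15 (dup): stack=[242,242] mem=[1,0,0,0]
After op 16 (push 18): stack=[242,242,18] mem=[1,0,0,0]
After op 17 (RCL M1): stack=[242,242,18,0] mem=[1,0,0,0]

Answer: [242, 242, 18, 0]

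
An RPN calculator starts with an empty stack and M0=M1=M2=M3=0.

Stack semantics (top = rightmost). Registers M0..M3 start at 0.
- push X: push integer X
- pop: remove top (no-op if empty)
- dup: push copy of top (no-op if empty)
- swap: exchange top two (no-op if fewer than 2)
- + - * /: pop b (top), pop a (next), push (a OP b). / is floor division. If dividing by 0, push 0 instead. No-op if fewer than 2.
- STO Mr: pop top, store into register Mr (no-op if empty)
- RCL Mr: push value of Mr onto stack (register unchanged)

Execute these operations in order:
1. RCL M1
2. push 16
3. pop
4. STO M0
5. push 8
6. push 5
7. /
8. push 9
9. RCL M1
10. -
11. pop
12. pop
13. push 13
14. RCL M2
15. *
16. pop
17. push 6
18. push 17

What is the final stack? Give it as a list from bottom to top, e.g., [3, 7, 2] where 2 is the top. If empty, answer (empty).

Answer: [6, 17]

Derivation:
After op 1 (RCL M1): stack=[0] mem=[0,0,0,0]
After op 2 (push 16): stack=[0,16] mem=[0,0,0,0]
After op 3 (pop): stack=[0] mem=[0,0,0,0]
After op 4 (STO M0): stack=[empty] mem=[0,0,0,0]
After op 5 (push 8): stack=[8] mem=[0,0,0,0]
After op 6 (push 5): stack=[8,5] mem=[0,0,0,0]
After op 7 (/): stack=[1] mem=[0,0,0,0]
After op 8 (push 9): stack=[1,9] mem=[0,0,0,0]
After op 9 (RCL M1): stack=[1,9,0] mem=[0,0,0,0]
After op 10 (-): stack=[1,9] mem=[0,0,0,0]
After op 11 (pop): stack=[1] mem=[0,0,0,0]
After op 12 (pop): stack=[empty] mem=[0,0,0,0]
After op 13 (push 13): stack=[13] mem=[0,0,0,0]
After op 14 (RCL M2): stack=[13,0] mem=[0,0,0,0]
After op 15 (*): stack=[0] mem=[0,0,0,0]
After op 16 (pop): stack=[empty] mem=[0,0,0,0]
After op 17 (push 6): stack=[6] mem=[0,0,0,0]
After op 18 (push 17): stack=[6,17] mem=[0,0,0,0]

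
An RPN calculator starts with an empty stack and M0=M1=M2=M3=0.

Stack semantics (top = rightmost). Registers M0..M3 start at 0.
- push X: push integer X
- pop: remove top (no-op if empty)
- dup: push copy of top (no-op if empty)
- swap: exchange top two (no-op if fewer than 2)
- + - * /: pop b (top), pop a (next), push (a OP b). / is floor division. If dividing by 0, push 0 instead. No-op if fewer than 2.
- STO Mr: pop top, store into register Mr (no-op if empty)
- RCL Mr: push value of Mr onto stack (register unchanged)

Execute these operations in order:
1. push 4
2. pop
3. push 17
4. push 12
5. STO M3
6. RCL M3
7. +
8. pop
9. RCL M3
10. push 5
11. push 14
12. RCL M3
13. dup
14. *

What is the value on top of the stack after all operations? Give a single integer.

After op 1 (push 4): stack=[4] mem=[0,0,0,0]
After op 2 (pop): stack=[empty] mem=[0,0,0,0]
After op 3 (push 17): stack=[17] mem=[0,0,0,0]
After op 4 (push 12): stack=[17,12] mem=[0,0,0,0]
After op 5 (STO M3): stack=[17] mem=[0,0,0,12]
After op 6 (RCL M3): stack=[17,12] mem=[0,0,0,12]
After op 7 (+): stack=[29] mem=[0,0,0,12]
After op 8 (pop): stack=[empty] mem=[0,0,0,12]
After op 9 (RCL M3): stack=[12] mem=[0,0,0,12]
After op 10 (push 5): stack=[12,5] mem=[0,0,0,12]
After op 11 (push 14): stack=[12,5,14] mem=[0,0,0,12]
After op 12 (RCL M3): stack=[12,5,14,12] mem=[0,0,0,12]
After op 13 (dup): stack=[12,5,14,12,12] mem=[0,0,0,12]
After op 14 (*): stack=[12,5,14,144] mem=[0,0,0,12]

Answer: 144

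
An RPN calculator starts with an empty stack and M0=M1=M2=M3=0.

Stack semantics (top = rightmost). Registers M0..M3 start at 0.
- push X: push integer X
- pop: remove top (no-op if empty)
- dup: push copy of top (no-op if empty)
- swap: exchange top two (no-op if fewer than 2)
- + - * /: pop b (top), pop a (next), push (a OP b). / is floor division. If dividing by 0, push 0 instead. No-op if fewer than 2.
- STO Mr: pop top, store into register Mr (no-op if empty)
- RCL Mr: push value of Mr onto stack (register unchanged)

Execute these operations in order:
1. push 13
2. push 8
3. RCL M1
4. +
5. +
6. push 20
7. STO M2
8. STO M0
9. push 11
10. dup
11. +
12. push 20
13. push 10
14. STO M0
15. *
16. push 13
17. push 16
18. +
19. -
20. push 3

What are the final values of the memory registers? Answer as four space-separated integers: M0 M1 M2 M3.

After op 1 (push 13): stack=[13] mem=[0,0,0,0]
After op 2 (push 8): stack=[13,8] mem=[0,0,0,0]
After op 3 (RCL M1): stack=[13,8,0] mem=[0,0,0,0]
After op 4 (+): stack=[13,8] mem=[0,0,0,0]
After op 5 (+): stack=[21] mem=[0,0,0,0]
After op 6 (push 20): stack=[21,20] mem=[0,0,0,0]
After op 7 (STO M2): stack=[21] mem=[0,0,20,0]
After op 8 (STO M0): stack=[empty] mem=[21,0,20,0]
After op 9 (push 11): stack=[11] mem=[21,0,20,0]
After op 10 (dup): stack=[11,11] mem=[21,0,20,0]
After op 11 (+): stack=[22] mem=[21,0,20,0]
After op 12 (push 20): stack=[22,20] mem=[21,0,20,0]
After op 13 (push 10): stack=[22,20,10] mem=[21,0,20,0]
After op 14 (STO M0): stack=[22,20] mem=[10,0,20,0]
After op 15 (*): stack=[440] mem=[10,0,20,0]
After op 16 (push 13): stack=[440,13] mem=[10,0,20,0]
After op 17 (push 16): stack=[440,13,16] mem=[10,0,20,0]
After op 18 (+): stack=[440,29] mem=[10,0,20,0]
After op 19 (-): stack=[411] mem=[10,0,20,0]
After op 20 (push 3): stack=[411,3] mem=[10,0,20,0]

Answer: 10 0 20 0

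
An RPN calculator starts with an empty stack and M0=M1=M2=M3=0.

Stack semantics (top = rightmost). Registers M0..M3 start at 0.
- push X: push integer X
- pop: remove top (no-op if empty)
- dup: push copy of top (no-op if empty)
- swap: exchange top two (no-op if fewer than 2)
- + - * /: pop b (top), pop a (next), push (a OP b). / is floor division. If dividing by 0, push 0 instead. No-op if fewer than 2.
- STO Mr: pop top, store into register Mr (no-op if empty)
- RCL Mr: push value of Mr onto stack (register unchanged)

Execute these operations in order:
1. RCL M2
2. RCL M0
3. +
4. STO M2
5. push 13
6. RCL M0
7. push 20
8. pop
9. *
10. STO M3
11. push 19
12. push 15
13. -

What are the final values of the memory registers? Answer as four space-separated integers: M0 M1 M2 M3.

Answer: 0 0 0 0

Derivation:
After op 1 (RCL M2): stack=[0] mem=[0,0,0,0]
After op 2 (RCL M0): stack=[0,0] mem=[0,0,0,0]
After op 3 (+): stack=[0] mem=[0,0,0,0]
After op 4 (STO M2): stack=[empty] mem=[0,0,0,0]
After op 5 (push 13): stack=[13] mem=[0,0,0,0]
After op 6 (RCL M0): stack=[13,0] mem=[0,0,0,0]
After op 7 (push 20): stack=[13,0,20] mem=[0,0,0,0]
After op 8 (pop): stack=[13,0] mem=[0,0,0,0]
After op 9 (*): stack=[0] mem=[0,0,0,0]
After op 10 (STO M3): stack=[empty] mem=[0,0,0,0]
After op 11 (push 19): stack=[19] mem=[0,0,0,0]
After op 12 (push 15): stack=[19,15] mem=[0,0,0,0]
After op 13 (-): stack=[4] mem=[0,0,0,0]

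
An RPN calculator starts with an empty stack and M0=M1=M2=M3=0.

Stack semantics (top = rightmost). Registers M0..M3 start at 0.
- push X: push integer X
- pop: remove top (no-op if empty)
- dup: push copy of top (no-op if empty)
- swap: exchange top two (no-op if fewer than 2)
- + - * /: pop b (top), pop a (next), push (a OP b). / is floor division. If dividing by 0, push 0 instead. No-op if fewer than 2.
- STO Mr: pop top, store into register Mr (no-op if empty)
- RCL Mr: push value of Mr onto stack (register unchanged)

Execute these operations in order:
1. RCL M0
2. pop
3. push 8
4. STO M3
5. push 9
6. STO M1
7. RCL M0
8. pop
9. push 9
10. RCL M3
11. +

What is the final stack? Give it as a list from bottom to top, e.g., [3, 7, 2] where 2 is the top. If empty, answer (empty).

Answer: [17]

Derivation:
After op 1 (RCL M0): stack=[0] mem=[0,0,0,0]
After op 2 (pop): stack=[empty] mem=[0,0,0,0]
After op 3 (push 8): stack=[8] mem=[0,0,0,0]
After op 4 (STO M3): stack=[empty] mem=[0,0,0,8]
After op 5 (push 9): stack=[9] mem=[0,0,0,8]
After op 6 (STO M1): stack=[empty] mem=[0,9,0,8]
After op 7 (RCL M0): stack=[0] mem=[0,9,0,8]
After op 8 (pop): stack=[empty] mem=[0,9,0,8]
After op 9 (push 9): stack=[9] mem=[0,9,0,8]
After op 10 (RCL M3): stack=[9,8] mem=[0,9,0,8]
After op 11 (+): stack=[17] mem=[0,9,0,8]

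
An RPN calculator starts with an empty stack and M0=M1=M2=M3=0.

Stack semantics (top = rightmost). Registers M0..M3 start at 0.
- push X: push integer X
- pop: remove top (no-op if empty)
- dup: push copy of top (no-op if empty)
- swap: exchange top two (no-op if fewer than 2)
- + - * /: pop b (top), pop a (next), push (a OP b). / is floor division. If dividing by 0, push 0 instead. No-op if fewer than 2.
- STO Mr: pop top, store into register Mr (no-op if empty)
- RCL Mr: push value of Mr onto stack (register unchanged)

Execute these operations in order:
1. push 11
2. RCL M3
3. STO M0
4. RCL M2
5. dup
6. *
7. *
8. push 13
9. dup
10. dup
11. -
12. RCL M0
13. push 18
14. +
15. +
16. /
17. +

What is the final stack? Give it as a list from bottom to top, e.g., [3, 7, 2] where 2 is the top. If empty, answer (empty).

After op 1 (push 11): stack=[11] mem=[0,0,0,0]
After op 2 (RCL M3): stack=[11,0] mem=[0,0,0,0]
After op 3 (STO M0): stack=[11] mem=[0,0,0,0]
After op 4 (RCL M2): stack=[11,0] mem=[0,0,0,0]
After op 5 (dup): stack=[11,0,0] mem=[0,0,0,0]
After op 6 (*): stack=[11,0] mem=[0,0,0,0]
After op 7 (*): stack=[0] mem=[0,0,0,0]
After op 8 (push 13): stack=[0,13] mem=[0,0,0,0]
After op 9 (dup): stack=[0,13,13] mem=[0,0,0,0]
After op 10 (dup): stack=[0,13,13,13] mem=[0,0,0,0]
After op 11 (-): stack=[0,13,0] mem=[0,0,0,0]
After op 12 (RCL M0): stack=[0,13,0,0] mem=[0,0,0,0]
After op 13 (push 18): stack=[0,13,0,0,18] mem=[0,0,0,0]
After op 14 (+): stack=[0,13,0,18] mem=[0,0,0,0]
After op 15 (+): stack=[0,13,18] mem=[0,0,0,0]
After op 16 (/): stack=[0,0] mem=[0,0,0,0]
After op 17 (+): stack=[0] mem=[0,0,0,0]

Answer: [0]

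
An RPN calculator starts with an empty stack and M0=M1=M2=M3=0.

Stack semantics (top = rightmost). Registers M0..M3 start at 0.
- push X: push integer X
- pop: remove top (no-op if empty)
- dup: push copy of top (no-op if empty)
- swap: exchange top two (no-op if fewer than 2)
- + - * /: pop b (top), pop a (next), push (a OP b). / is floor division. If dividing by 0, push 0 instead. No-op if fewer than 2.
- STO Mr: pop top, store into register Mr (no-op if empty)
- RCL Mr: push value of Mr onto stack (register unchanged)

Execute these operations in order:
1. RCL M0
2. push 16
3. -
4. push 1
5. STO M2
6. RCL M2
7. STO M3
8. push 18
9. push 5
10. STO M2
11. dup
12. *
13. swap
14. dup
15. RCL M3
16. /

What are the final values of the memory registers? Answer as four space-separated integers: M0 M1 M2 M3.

Answer: 0 0 5 1

Derivation:
After op 1 (RCL M0): stack=[0] mem=[0,0,0,0]
After op 2 (push 16): stack=[0,16] mem=[0,0,0,0]
After op 3 (-): stack=[-16] mem=[0,0,0,0]
After op 4 (push 1): stack=[-16,1] mem=[0,0,0,0]
After op 5 (STO M2): stack=[-16] mem=[0,0,1,0]
After op 6 (RCL M2): stack=[-16,1] mem=[0,0,1,0]
After op 7 (STO M3): stack=[-16] mem=[0,0,1,1]
After op 8 (push 18): stack=[-16,18] mem=[0,0,1,1]
After op 9 (push 5): stack=[-16,18,5] mem=[0,0,1,1]
After op 10 (STO M2): stack=[-16,18] mem=[0,0,5,1]
After op 11 (dup): stack=[-16,18,18] mem=[0,0,5,1]
After op 12 (*): stack=[-16,324] mem=[0,0,5,1]
After op 13 (swap): stack=[324,-16] mem=[0,0,5,1]
After op 14 (dup): stack=[324,-16,-16] mem=[0,0,5,1]
After op 15 (RCL M3): stack=[324,-16,-16,1] mem=[0,0,5,1]
After op 16 (/): stack=[324,-16,-16] mem=[0,0,5,1]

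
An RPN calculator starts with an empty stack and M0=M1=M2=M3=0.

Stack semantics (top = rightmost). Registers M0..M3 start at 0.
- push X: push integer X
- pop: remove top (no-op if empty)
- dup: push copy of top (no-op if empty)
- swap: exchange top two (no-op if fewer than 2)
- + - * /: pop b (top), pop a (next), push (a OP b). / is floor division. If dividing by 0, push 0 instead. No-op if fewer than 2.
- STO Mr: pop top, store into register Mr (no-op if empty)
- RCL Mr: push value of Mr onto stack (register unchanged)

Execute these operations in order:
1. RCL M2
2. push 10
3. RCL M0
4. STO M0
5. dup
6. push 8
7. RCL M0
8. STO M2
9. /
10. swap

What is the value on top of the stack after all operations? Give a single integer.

After op 1 (RCL M2): stack=[0] mem=[0,0,0,0]
After op 2 (push 10): stack=[0,10] mem=[0,0,0,0]
After op 3 (RCL M0): stack=[0,10,0] mem=[0,0,0,0]
After op 4 (STO M0): stack=[0,10] mem=[0,0,0,0]
After op 5 (dup): stack=[0,10,10] mem=[0,0,0,0]
After op 6 (push 8): stack=[0,10,10,8] mem=[0,0,0,0]
After op 7 (RCL M0): stack=[0,10,10,8,0] mem=[0,0,0,0]
After op 8 (STO M2): stack=[0,10,10,8] mem=[0,0,0,0]
After op 9 (/): stack=[0,10,1] mem=[0,0,0,0]
After op 10 (swap): stack=[0,1,10] mem=[0,0,0,0]

Answer: 10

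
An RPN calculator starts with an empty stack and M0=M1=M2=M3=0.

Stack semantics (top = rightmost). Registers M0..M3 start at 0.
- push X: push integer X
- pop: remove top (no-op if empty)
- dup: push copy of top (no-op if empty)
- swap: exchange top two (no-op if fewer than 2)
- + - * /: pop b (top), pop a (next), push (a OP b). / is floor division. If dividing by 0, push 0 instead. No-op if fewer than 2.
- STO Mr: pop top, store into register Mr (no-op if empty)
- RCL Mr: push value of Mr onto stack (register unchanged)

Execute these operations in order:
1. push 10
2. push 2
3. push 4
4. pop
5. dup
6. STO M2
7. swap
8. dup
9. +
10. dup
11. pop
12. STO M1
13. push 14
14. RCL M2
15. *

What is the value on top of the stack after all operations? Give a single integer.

After op 1 (push 10): stack=[10] mem=[0,0,0,0]
After op 2 (push 2): stack=[10,2] mem=[0,0,0,0]
After op 3 (push 4): stack=[10,2,4] mem=[0,0,0,0]
After op 4 (pop): stack=[10,2] mem=[0,0,0,0]
After op 5 (dup): stack=[10,2,2] mem=[0,0,0,0]
After op 6 (STO M2): stack=[10,2] mem=[0,0,2,0]
After op 7 (swap): stack=[2,10] mem=[0,0,2,0]
After op 8 (dup): stack=[2,10,10] mem=[0,0,2,0]
After op 9 (+): stack=[2,20] mem=[0,0,2,0]
After op 10 (dup): stack=[2,20,20] mem=[0,0,2,0]
After op 11 (pop): stack=[2,20] mem=[0,0,2,0]
After op 12 (STO M1): stack=[2] mem=[0,20,2,0]
After op 13 (push 14): stack=[2,14] mem=[0,20,2,0]
After op 14 (RCL M2): stack=[2,14,2] mem=[0,20,2,0]
After op 15 (*): stack=[2,28] mem=[0,20,2,0]

Answer: 28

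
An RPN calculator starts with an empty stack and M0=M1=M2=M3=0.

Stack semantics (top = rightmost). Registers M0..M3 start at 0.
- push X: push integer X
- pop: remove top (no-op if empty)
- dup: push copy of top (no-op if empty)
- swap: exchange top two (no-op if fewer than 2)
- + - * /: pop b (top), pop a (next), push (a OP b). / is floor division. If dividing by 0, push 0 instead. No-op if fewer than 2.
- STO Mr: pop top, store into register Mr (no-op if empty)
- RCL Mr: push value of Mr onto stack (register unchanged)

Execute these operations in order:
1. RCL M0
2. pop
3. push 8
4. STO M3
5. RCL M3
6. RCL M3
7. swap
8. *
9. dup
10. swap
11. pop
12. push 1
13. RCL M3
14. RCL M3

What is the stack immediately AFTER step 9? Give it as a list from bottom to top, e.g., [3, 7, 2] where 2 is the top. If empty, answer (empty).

After op 1 (RCL M0): stack=[0] mem=[0,0,0,0]
After op 2 (pop): stack=[empty] mem=[0,0,0,0]
After op 3 (push 8): stack=[8] mem=[0,0,0,0]
After op 4 (STO M3): stack=[empty] mem=[0,0,0,8]
After op 5 (RCL M3): stack=[8] mem=[0,0,0,8]
After op 6 (RCL M3): stack=[8,8] mem=[0,0,0,8]
After op 7 (swap): stack=[8,8] mem=[0,0,0,8]
After op 8 (*): stack=[64] mem=[0,0,0,8]
After op 9 (dup): stack=[64,64] mem=[0,0,0,8]

[64, 64]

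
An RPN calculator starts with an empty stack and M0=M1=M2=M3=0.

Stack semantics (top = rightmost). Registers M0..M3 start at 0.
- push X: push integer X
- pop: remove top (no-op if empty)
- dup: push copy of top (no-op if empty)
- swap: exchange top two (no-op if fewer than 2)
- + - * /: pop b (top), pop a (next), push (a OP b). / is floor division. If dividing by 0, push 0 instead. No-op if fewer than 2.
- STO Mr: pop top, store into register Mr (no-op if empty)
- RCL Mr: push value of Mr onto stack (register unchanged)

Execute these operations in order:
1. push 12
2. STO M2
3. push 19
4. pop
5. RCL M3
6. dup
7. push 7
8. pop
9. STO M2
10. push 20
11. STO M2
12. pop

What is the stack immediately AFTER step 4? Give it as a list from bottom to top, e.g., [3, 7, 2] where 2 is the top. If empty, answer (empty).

After op 1 (push 12): stack=[12] mem=[0,0,0,0]
After op 2 (STO M2): stack=[empty] mem=[0,0,12,0]
After op 3 (push 19): stack=[19] mem=[0,0,12,0]
After op 4 (pop): stack=[empty] mem=[0,0,12,0]

(empty)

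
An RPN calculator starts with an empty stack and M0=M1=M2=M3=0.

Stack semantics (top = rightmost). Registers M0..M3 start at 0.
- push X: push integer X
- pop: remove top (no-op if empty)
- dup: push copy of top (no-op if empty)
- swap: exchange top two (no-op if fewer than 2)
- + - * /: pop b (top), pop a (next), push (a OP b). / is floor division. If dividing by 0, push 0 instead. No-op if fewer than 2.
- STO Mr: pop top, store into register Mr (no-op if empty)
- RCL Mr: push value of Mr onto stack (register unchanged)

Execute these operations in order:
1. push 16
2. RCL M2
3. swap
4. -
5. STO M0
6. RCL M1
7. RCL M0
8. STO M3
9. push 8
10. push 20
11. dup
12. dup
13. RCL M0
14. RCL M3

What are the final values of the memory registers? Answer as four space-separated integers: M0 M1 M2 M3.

Answer: -16 0 0 -16

Derivation:
After op 1 (push 16): stack=[16] mem=[0,0,0,0]
After op 2 (RCL M2): stack=[16,0] mem=[0,0,0,0]
After op 3 (swap): stack=[0,16] mem=[0,0,0,0]
After op 4 (-): stack=[-16] mem=[0,0,0,0]
After op 5 (STO M0): stack=[empty] mem=[-16,0,0,0]
After op 6 (RCL M1): stack=[0] mem=[-16,0,0,0]
After op 7 (RCL M0): stack=[0,-16] mem=[-16,0,0,0]
After op 8 (STO M3): stack=[0] mem=[-16,0,0,-16]
After op 9 (push 8): stack=[0,8] mem=[-16,0,0,-16]
After op 10 (push 20): stack=[0,8,20] mem=[-16,0,0,-16]
After op 11 (dup): stack=[0,8,20,20] mem=[-16,0,0,-16]
After op 12 (dup): stack=[0,8,20,20,20] mem=[-16,0,0,-16]
After op 13 (RCL M0): stack=[0,8,20,20,20,-16] mem=[-16,0,0,-16]
After op 14 (RCL M3): stack=[0,8,20,20,20,-16,-16] mem=[-16,0,0,-16]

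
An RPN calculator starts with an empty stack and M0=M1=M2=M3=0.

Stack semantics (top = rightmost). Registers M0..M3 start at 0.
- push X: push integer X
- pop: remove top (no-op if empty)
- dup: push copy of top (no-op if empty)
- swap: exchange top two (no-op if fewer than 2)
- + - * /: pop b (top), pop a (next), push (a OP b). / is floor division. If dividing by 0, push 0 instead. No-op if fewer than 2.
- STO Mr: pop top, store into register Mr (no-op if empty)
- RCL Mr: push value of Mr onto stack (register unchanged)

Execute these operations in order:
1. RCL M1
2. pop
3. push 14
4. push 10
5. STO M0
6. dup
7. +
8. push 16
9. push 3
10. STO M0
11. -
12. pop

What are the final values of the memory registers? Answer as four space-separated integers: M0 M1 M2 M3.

After op 1 (RCL M1): stack=[0] mem=[0,0,0,0]
After op 2 (pop): stack=[empty] mem=[0,0,0,0]
After op 3 (push 14): stack=[14] mem=[0,0,0,0]
After op 4 (push 10): stack=[14,10] mem=[0,0,0,0]
After op 5 (STO M0): stack=[14] mem=[10,0,0,0]
After op 6 (dup): stack=[14,14] mem=[10,0,0,0]
After op 7 (+): stack=[28] mem=[10,0,0,0]
After op 8 (push 16): stack=[28,16] mem=[10,0,0,0]
After op 9 (push 3): stack=[28,16,3] mem=[10,0,0,0]
After op 10 (STO M0): stack=[28,16] mem=[3,0,0,0]
After op 11 (-): stack=[12] mem=[3,0,0,0]
After op 12 (pop): stack=[empty] mem=[3,0,0,0]

Answer: 3 0 0 0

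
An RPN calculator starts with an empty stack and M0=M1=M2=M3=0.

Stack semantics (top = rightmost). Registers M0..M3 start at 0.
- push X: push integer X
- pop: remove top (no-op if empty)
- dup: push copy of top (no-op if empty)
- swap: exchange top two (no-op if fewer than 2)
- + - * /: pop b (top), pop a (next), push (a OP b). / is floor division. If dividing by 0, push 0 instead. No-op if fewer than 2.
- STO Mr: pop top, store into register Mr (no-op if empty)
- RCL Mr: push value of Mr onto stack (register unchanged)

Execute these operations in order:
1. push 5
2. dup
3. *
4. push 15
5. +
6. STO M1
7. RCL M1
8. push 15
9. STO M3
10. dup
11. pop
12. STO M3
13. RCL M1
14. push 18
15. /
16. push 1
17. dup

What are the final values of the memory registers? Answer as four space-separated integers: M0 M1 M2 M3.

Answer: 0 40 0 40

Derivation:
After op 1 (push 5): stack=[5] mem=[0,0,0,0]
After op 2 (dup): stack=[5,5] mem=[0,0,0,0]
After op 3 (*): stack=[25] mem=[0,0,0,0]
After op 4 (push 15): stack=[25,15] mem=[0,0,0,0]
After op 5 (+): stack=[40] mem=[0,0,0,0]
After op 6 (STO M1): stack=[empty] mem=[0,40,0,0]
After op 7 (RCL M1): stack=[40] mem=[0,40,0,0]
After op 8 (push 15): stack=[40,15] mem=[0,40,0,0]
After op 9 (STO M3): stack=[40] mem=[0,40,0,15]
After op 10 (dup): stack=[40,40] mem=[0,40,0,15]
After op 11 (pop): stack=[40] mem=[0,40,0,15]
After op 12 (STO M3): stack=[empty] mem=[0,40,0,40]
After op 13 (RCL M1): stack=[40] mem=[0,40,0,40]
After op 14 (push 18): stack=[40,18] mem=[0,40,0,40]
After op 15 (/): stack=[2] mem=[0,40,0,40]
After op 16 (push 1): stack=[2,1] mem=[0,40,0,40]
After op 17 (dup): stack=[2,1,1] mem=[0,40,0,40]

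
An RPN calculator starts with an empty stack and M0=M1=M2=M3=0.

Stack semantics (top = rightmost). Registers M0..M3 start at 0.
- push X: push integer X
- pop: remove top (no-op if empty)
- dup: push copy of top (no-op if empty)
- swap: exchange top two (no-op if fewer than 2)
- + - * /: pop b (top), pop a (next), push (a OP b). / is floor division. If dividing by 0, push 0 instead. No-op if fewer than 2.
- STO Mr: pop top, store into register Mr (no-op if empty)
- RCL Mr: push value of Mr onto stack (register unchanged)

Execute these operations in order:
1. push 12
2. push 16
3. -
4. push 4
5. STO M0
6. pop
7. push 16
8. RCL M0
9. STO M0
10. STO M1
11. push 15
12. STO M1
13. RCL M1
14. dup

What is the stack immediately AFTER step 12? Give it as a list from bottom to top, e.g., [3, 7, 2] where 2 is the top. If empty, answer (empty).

After op 1 (push 12): stack=[12] mem=[0,0,0,0]
After op 2 (push 16): stack=[12,16] mem=[0,0,0,0]
After op 3 (-): stack=[-4] mem=[0,0,0,0]
After op 4 (push 4): stack=[-4,4] mem=[0,0,0,0]
After op 5 (STO M0): stack=[-4] mem=[4,0,0,0]
After op 6 (pop): stack=[empty] mem=[4,0,0,0]
After op 7 (push 16): stack=[16] mem=[4,0,0,0]
After op 8 (RCL M0): stack=[16,4] mem=[4,0,0,0]
After op 9 (STO M0): stack=[16] mem=[4,0,0,0]
After op 10 (STO M1): stack=[empty] mem=[4,16,0,0]
After op 11 (push 15): stack=[15] mem=[4,16,0,0]
After op 12 (STO M1): stack=[empty] mem=[4,15,0,0]

(empty)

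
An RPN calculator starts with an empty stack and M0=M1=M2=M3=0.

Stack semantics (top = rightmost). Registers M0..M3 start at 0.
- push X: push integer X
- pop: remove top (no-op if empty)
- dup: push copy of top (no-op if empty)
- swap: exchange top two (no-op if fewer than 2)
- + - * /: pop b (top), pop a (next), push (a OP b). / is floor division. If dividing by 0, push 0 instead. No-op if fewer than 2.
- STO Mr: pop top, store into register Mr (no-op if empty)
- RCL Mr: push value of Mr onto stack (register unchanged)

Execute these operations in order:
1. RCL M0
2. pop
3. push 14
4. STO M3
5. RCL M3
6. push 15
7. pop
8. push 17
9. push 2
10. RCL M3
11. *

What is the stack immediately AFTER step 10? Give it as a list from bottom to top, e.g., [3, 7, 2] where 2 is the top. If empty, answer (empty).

After op 1 (RCL M0): stack=[0] mem=[0,0,0,0]
After op 2 (pop): stack=[empty] mem=[0,0,0,0]
After op 3 (push 14): stack=[14] mem=[0,0,0,0]
After op 4 (STO M3): stack=[empty] mem=[0,0,0,14]
After op 5 (RCL M3): stack=[14] mem=[0,0,0,14]
After op 6 (push 15): stack=[14,15] mem=[0,0,0,14]
After op 7 (pop): stack=[14] mem=[0,0,0,14]
After op 8 (push 17): stack=[14,17] mem=[0,0,0,14]
After op 9 (push 2): stack=[14,17,2] mem=[0,0,0,14]
After op 10 (RCL M3): stack=[14,17,2,14] mem=[0,0,0,14]

[14, 17, 2, 14]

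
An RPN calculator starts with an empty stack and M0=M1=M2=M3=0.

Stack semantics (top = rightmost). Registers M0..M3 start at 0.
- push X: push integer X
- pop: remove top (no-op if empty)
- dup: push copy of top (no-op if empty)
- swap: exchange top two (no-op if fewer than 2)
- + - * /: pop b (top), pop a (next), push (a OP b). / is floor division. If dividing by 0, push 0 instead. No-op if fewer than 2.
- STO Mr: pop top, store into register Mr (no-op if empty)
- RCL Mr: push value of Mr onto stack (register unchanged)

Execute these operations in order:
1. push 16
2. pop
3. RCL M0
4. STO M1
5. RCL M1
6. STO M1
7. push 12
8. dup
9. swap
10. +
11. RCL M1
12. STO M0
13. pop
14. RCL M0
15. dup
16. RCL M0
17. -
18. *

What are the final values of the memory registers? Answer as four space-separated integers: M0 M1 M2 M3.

After op 1 (push 16): stack=[16] mem=[0,0,0,0]
After op 2 (pop): stack=[empty] mem=[0,0,0,0]
After op 3 (RCL M0): stack=[0] mem=[0,0,0,0]
After op 4 (STO M1): stack=[empty] mem=[0,0,0,0]
After op 5 (RCL M1): stack=[0] mem=[0,0,0,0]
After op 6 (STO M1): stack=[empty] mem=[0,0,0,0]
After op 7 (push 12): stack=[12] mem=[0,0,0,0]
After op 8 (dup): stack=[12,12] mem=[0,0,0,0]
After op 9 (swap): stack=[12,12] mem=[0,0,0,0]
After op 10 (+): stack=[24] mem=[0,0,0,0]
After op 11 (RCL M1): stack=[24,0] mem=[0,0,0,0]
After op 12 (STO M0): stack=[24] mem=[0,0,0,0]
After op 13 (pop): stack=[empty] mem=[0,0,0,0]
After op 14 (RCL M0): stack=[0] mem=[0,0,0,0]
After op 15 (dup): stack=[0,0] mem=[0,0,0,0]
After op 16 (RCL M0): stack=[0,0,0] mem=[0,0,0,0]
After op 17 (-): stack=[0,0] mem=[0,0,0,0]
After op 18 (*): stack=[0] mem=[0,0,0,0]

Answer: 0 0 0 0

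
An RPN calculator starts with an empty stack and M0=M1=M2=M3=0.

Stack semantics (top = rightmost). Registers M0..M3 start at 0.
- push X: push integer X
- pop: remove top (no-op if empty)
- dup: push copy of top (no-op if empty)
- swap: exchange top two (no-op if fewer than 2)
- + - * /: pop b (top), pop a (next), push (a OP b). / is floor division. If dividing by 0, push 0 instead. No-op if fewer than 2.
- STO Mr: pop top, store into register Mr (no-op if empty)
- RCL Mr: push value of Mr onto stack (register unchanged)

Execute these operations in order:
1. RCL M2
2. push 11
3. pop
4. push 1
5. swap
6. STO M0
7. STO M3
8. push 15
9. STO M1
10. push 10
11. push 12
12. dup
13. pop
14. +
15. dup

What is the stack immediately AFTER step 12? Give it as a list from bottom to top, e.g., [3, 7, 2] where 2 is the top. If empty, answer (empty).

After op 1 (RCL M2): stack=[0] mem=[0,0,0,0]
After op 2 (push 11): stack=[0,11] mem=[0,0,0,0]
After op 3 (pop): stack=[0] mem=[0,0,0,0]
After op 4 (push 1): stack=[0,1] mem=[0,0,0,0]
After op 5 (swap): stack=[1,0] mem=[0,0,0,0]
After op 6 (STO M0): stack=[1] mem=[0,0,0,0]
After op 7 (STO M3): stack=[empty] mem=[0,0,0,1]
After op 8 (push 15): stack=[15] mem=[0,0,0,1]
After op 9 (STO M1): stack=[empty] mem=[0,15,0,1]
After op 10 (push 10): stack=[10] mem=[0,15,0,1]
After op 11 (push 12): stack=[10,12] mem=[0,15,0,1]
After op 12 (dup): stack=[10,12,12] mem=[0,15,0,1]

[10, 12, 12]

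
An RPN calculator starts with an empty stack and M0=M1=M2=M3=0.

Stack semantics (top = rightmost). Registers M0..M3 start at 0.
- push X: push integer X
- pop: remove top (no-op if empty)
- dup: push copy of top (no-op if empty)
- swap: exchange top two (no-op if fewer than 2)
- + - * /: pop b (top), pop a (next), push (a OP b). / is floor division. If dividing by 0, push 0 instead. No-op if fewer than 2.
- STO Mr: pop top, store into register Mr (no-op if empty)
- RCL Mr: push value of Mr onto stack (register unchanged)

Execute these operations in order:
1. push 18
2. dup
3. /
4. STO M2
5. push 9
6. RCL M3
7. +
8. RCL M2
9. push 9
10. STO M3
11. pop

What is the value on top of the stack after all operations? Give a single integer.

Answer: 9

Derivation:
After op 1 (push 18): stack=[18] mem=[0,0,0,0]
After op 2 (dup): stack=[18,18] mem=[0,0,0,0]
After op 3 (/): stack=[1] mem=[0,0,0,0]
After op 4 (STO M2): stack=[empty] mem=[0,0,1,0]
After op 5 (push 9): stack=[9] mem=[0,0,1,0]
After op 6 (RCL M3): stack=[9,0] mem=[0,0,1,0]
After op 7 (+): stack=[9] mem=[0,0,1,0]
After op 8 (RCL M2): stack=[9,1] mem=[0,0,1,0]
After op 9 (push 9): stack=[9,1,9] mem=[0,0,1,0]
After op 10 (STO M3): stack=[9,1] mem=[0,0,1,9]
After op 11 (pop): stack=[9] mem=[0,0,1,9]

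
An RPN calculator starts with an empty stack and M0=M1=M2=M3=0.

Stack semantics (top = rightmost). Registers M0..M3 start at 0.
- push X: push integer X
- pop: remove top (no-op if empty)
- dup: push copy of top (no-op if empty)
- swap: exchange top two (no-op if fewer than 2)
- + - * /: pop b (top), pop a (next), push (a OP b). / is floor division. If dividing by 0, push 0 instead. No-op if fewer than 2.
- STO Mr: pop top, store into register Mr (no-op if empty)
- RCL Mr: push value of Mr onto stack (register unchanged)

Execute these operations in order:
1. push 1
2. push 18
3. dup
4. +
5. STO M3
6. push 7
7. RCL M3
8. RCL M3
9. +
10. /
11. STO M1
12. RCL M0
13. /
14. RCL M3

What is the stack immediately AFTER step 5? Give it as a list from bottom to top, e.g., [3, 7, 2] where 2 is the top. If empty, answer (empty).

After op 1 (push 1): stack=[1] mem=[0,0,0,0]
After op 2 (push 18): stack=[1,18] mem=[0,0,0,0]
After op 3 (dup): stack=[1,18,18] mem=[0,0,0,0]
After op 4 (+): stack=[1,36] mem=[0,0,0,0]
After op 5 (STO M3): stack=[1] mem=[0,0,0,36]

[1]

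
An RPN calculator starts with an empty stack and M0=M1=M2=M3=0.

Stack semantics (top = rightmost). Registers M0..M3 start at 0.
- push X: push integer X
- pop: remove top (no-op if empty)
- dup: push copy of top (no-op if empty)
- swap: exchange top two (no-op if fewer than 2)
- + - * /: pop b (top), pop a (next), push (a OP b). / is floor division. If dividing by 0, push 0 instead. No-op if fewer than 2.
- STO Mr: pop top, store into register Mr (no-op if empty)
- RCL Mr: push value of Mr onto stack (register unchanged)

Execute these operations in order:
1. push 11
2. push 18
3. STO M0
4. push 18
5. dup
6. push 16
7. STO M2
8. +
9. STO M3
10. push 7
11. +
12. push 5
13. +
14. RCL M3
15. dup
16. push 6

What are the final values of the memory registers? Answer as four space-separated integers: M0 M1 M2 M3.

Answer: 18 0 16 36

Derivation:
After op 1 (push 11): stack=[11] mem=[0,0,0,0]
After op 2 (push 18): stack=[11,18] mem=[0,0,0,0]
After op 3 (STO M0): stack=[11] mem=[18,0,0,0]
After op 4 (push 18): stack=[11,18] mem=[18,0,0,0]
After op 5 (dup): stack=[11,18,18] mem=[18,0,0,0]
After op 6 (push 16): stack=[11,18,18,16] mem=[18,0,0,0]
After op 7 (STO M2): stack=[11,18,18] mem=[18,0,16,0]
After op 8 (+): stack=[11,36] mem=[18,0,16,0]
After op 9 (STO M3): stack=[11] mem=[18,0,16,36]
After op 10 (push 7): stack=[11,7] mem=[18,0,16,36]
After op 11 (+): stack=[18] mem=[18,0,16,36]
After op 12 (push 5): stack=[18,5] mem=[18,0,16,36]
After op 13 (+): stack=[23] mem=[18,0,16,36]
After op 14 (RCL M3): stack=[23,36] mem=[18,0,16,36]
After op 15 (dup): stack=[23,36,36] mem=[18,0,16,36]
After op 16 (push 6): stack=[23,36,36,6] mem=[18,0,16,36]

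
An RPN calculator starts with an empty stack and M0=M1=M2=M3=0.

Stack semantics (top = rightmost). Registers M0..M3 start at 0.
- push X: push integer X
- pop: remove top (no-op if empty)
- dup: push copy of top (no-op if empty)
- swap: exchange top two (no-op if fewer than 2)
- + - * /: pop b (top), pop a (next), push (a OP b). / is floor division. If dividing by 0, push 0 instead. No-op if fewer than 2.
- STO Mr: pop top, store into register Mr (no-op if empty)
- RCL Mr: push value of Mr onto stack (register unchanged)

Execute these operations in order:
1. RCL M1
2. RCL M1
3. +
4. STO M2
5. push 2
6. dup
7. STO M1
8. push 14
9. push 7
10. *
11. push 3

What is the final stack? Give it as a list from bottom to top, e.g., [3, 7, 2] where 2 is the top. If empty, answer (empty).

Answer: [2, 98, 3]

Derivation:
After op 1 (RCL M1): stack=[0] mem=[0,0,0,0]
After op 2 (RCL M1): stack=[0,0] mem=[0,0,0,0]
After op 3 (+): stack=[0] mem=[0,0,0,0]
After op 4 (STO M2): stack=[empty] mem=[0,0,0,0]
After op 5 (push 2): stack=[2] mem=[0,0,0,0]
After op 6 (dup): stack=[2,2] mem=[0,0,0,0]
After op 7 (STO M1): stack=[2] mem=[0,2,0,0]
After op 8 (push 14): stack=[2,14] mem=[0,2,0,0]
After op 9 (push 7): stack=[2,14,7] mem=[0,2,0,0]
After op 10 (*): stack=[2,98] mem=[0,2,0,0]
After op 11 (push 3): stack=[2,98,3] mem=[0,2,0,0]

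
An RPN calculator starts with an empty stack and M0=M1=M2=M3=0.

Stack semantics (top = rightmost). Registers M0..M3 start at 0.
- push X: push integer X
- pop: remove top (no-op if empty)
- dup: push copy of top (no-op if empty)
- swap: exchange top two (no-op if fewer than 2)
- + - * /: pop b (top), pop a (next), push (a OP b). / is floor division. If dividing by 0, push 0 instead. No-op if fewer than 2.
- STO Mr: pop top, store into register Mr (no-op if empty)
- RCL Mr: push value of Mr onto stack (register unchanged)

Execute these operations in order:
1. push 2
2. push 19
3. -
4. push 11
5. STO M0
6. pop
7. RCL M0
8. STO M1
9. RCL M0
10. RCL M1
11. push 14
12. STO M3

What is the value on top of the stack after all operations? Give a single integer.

Answer: 11

Derivation:
After op 1 (push 2): stack=[2] mem=[0,0,0,0]
After op 2 (push 19): stack=[2,19] mem=[0,0,0,0]
After op 3 (-): stack=[-17] mem=[0,0,0,0]
After op 4 (push 11): stack=[-17,11] mem=[0,0,0,0]
After op 5 (STO M0): stack=[-17] mem=[11,0,0,0]
After op 6 (pop): stack=[empty] mem=[11,0,0,0]
After op 7 (RCL M0): stack=[11] mem=[11,0,0,0]
After op 8 (STO M1): stack=[empty] mem=[11,11,0,0]
After op 9 (RCL M0): stack=[11] mem=[11,11,0,0]
After op 10 (RCL M1): stack=[11,11] mem=[11,11,0,0]
After op 11 (push 14): stack=[11,11,14] mem=[11,11,0,0]
After op 12 (STO M3): stack=[11,11] mem=[11,11,0,14]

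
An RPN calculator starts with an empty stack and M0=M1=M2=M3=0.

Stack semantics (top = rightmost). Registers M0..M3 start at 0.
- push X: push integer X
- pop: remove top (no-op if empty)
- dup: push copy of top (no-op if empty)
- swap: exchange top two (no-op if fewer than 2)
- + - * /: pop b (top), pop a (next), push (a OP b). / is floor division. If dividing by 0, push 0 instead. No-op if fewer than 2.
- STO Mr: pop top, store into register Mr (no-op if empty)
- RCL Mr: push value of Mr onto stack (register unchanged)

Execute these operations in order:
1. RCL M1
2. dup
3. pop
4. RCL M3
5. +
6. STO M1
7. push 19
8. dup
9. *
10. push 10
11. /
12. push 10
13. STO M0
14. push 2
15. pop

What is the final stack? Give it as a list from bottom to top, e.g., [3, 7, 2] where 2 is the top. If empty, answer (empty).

Answer: [36]

Derivation:
After op 1 (RCL M1): stack=[0] mem=[0,0,0,0]
After op 2 (dup): stack=[0,0] mem=[0,0,0,0]
After op 3 (pop): stack=[0] mem=[0,0,0,0]
After op 4 (RCL M3): stack=[0,0] mem=[0,0,0,0]
After op 5 (+): stack=[0] mem=[0,0,0,0]
After op 6 (STO M1): stack=[empty] mem=[0,0,0,0]
After op 7 (push 19): stack=[19] mem=[0,0,0,0]
After op 8 (dup): stack=[19,19] mem=[0,0,0,0]
After op 9 (*): stack=[361] mem=[0,0,0,0]
After op 10 (push 10): stack=[361,10] mem=[0,0,0,0]
After op 11 (/): stack=[36] mem=[0,0,0,0]
After op 12 (push 10): stack=[36,10] mem=[0,0,0,0]
After op 13 (STO M0): stack=[36] mem=[10,0,0,0]
After op 14 (push 2): stack=[36,2] mem=[10,0,0,0]
After op 15 (pop): stack=[36] mem=[10,0,0,0]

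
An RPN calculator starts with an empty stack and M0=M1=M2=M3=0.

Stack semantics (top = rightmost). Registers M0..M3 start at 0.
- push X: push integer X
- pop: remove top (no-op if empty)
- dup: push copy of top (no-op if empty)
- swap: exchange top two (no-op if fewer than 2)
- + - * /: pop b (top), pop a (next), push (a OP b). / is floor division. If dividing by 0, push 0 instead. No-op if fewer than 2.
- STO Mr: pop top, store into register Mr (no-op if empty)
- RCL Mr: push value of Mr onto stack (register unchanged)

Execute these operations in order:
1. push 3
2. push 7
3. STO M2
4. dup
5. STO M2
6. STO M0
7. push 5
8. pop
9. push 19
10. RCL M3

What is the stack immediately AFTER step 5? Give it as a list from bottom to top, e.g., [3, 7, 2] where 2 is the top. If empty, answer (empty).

After op 1 (push 3): stack=[3] mem=[0,0,0,0]
After op 2 (push 7): stack=[3,7] mem=[0,0,0,0]
After op 3 (STO M2): stack=[3] mem=[0,0,7,0]
After op 4 (dup): stack=[3,3] mem=[0,0,7,0]
After op 5 (STO M2): stack=[3] mem=[0,0,3,0]

[3]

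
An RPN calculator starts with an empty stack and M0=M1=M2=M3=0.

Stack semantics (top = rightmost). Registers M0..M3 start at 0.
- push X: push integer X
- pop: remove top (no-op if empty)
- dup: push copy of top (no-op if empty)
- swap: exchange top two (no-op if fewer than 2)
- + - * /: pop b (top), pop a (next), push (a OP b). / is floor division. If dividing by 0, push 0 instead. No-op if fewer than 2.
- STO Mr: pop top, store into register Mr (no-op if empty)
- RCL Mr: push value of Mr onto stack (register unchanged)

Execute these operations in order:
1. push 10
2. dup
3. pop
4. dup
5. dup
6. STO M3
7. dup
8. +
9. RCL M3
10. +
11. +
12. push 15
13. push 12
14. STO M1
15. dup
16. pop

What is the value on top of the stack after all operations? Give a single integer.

After op 1 (push 10): stack=[10] mem=[0,0,0,0]
After op 2 (dup): stack=[10,10] mem=[0,0,0,0]
After op 3 (pop): stack=[10] mem=[0,0,0,0]
After op 4 (dup): stack=[10,10] mem=[0,0,0,0]
After op 5 (dup): stack=[10,10,10] mem=[0,0,0,0]
After op 6 (STO M3): stack=[10,10] mem=[0,0,0,10]
After op 7 (dup): stack=[10,10,10] mem=[0,0,0,10]
After op 8 (+): stack=[10,20] mem=[0,0,0,10]
After op 9 (RCL M3): stack=[10,20,10] mem=[0,0,0,10]
After op 10 (+): stack=[10,30] mem=[0,0,0,10]
After op 11 (+): stack=[40] mem=[0,0,0,10]
After op 12 (push 15): stack=[40,15] mem=[0,0,0,10]
After op 13 (push 12): stack=[40,15,12] mem=[0,0,0,10]
After op 14 (STO M1): stack=[40,15] mem=[0,12,0,10]
After op 15 (dup): stack=[40,15,15] mem=[0,12,0,10]
After op 16 (pop): stack=[40,15] mem=[0,12,0,10]

Answer: 15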